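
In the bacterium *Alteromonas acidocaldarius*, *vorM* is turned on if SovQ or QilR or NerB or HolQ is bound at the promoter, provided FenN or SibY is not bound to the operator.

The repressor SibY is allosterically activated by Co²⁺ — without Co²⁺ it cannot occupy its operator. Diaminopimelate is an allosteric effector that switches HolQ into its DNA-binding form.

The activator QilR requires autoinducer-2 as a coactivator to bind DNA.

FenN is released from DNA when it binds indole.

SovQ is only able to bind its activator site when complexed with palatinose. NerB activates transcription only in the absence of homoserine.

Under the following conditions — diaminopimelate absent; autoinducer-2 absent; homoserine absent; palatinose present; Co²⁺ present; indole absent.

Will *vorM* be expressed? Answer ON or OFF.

OFF

Palatinose is present, so SovQ is active.
Autoinducer-2 is absent, so QilR is inactive.
Homoserine is absent, so NerB is active.
Indole is absent, so FenN is active.
Co²⁺ is present, so SibY is active.
Diaminopimelate is absent, so HolQ is inactive.
With repressor FenN bound, *vorM* is not transcribed.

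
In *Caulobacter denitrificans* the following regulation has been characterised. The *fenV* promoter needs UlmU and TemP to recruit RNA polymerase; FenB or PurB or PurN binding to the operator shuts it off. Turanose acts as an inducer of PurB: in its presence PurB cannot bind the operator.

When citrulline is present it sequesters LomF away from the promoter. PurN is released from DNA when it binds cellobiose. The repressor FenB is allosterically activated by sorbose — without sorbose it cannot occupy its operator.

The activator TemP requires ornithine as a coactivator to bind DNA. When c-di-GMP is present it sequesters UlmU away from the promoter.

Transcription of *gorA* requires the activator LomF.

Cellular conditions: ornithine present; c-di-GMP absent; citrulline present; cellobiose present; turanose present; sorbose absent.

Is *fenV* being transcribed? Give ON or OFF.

ON

Sorbose is absent, so FenB is inactive.
Turanose is present, so PurB is inactive.
Cellobiose is present, so PurN is inactive.
c-di-GMP is absent, so UlmU is active.
Ornithine is present, so TemP is active.
No repressor is bound and UlmU and TemP are active, so *fenV* is transcribed.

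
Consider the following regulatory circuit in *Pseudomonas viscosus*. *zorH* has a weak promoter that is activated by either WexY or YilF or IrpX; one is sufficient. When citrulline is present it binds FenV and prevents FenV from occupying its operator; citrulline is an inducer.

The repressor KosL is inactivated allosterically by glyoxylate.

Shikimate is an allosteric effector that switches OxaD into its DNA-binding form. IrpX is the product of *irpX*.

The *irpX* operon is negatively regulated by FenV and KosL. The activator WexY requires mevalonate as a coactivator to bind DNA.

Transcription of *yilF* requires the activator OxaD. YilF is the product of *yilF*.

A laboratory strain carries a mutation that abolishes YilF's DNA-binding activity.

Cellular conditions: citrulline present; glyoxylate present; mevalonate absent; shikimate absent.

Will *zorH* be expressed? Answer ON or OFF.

ON

Mevalonate is absent, so WexY is inactive.
YilF is non-functional in this strain, so it has no effect.
Citrulline is present, so FenV is inactive.
Glyoxylate is present, so KosL is inactive.
With no repressor bound, *irpX* is transcribed.
So IrpX is produced and active.
Activator IrpX is present, so *zorH* is transcribed.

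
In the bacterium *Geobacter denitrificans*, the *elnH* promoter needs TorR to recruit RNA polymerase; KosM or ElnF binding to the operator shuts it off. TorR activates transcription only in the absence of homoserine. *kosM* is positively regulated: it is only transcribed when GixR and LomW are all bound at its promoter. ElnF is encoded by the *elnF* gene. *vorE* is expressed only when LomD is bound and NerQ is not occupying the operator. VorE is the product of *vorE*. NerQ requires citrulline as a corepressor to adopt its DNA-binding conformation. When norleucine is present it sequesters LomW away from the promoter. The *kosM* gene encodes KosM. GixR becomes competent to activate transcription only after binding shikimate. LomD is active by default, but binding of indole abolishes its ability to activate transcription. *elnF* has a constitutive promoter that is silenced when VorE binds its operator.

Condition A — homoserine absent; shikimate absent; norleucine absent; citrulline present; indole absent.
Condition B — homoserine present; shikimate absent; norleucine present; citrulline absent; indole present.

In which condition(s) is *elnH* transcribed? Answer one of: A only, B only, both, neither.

Condition A:
Homoserine is absent, so TorR is active.
Shikimate is absent, so GixR is inactive.
Norleucine is absent, so LomW is active.
Required activator GixR is absent, so *kosM* is not transcribed.
So KosM is not produced.
Citrulline is present, so NerQ is active.
Indole is absent, so LomD is active.
With repressor NerQ bound, *vorE* is not transcribed.
So VorE is not produced.
With no repressor bound, *elnF* is transcribed.
So ElnF is produced and active.
With repressor ElnF bound, *elnH* is not transcribed.
→ *elnH* is OFF in A.
Condition B:
Homoserine is present, so TorR is inactive.
Shikimate is absent, so GixR is inactive.
Norleucine is present, so LomW is inactive.
Required activator GixR is absent, so *kosM* is not transcribed.
So KosM is not produced.
Citrulline is absent, so NerQ is inactive.
Indole is present, so LomD is inactive.
Required activator LomD is absent, so *vorE* is not transcribed.
So VorE is not produced.
With no repressor bound, *elnF* is transcribed.
So ElnF is produced and active.
With repressor ElnF bound, *elnH* is not transcribed.
→ *elnH* is OFF in B.

neither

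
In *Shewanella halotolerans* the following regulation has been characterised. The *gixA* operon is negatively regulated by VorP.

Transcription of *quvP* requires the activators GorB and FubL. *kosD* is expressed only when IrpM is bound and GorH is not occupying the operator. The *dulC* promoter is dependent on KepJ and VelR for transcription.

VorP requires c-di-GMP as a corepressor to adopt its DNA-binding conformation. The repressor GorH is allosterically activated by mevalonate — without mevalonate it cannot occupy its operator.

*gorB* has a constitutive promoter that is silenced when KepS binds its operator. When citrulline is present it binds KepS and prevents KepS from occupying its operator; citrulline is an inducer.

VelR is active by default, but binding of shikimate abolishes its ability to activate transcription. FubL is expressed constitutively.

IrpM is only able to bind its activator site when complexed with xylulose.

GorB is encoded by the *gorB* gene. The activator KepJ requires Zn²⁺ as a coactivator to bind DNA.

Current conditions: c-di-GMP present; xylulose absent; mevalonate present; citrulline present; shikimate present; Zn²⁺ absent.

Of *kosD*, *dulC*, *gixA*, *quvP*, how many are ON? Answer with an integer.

1

Xylulose is absent, so IrpM is inactive.
Mevalonate is present, so GorH is active.
With repressor GorH bound, *kosD* is not transcribed.
→ *kosD* is OFF.
Zn²⁺ is absent, so KepJ is inactive.
Shikimate is present, so VelR is inactive.
Required activator KepJ is absent, so *dulC* is not transcribed.
→ *dulC* is OFF.
c-di-GMP is present, so VorP is active.
With repressor VorP bound, *gixA* is not transcribed.
→ *gixA* is OFF.
Citrulline is present, so KepS is inactive.
With no repressor bound, *gorB* is transcribed.
So GorB is produced and active.
FubL is produced constitutively and is active.
No repressor is bound and GorB and FubL are active, so *quvP* is transcribed.
→ *quvP* is ON.
1 of the 4 genes is transcribed.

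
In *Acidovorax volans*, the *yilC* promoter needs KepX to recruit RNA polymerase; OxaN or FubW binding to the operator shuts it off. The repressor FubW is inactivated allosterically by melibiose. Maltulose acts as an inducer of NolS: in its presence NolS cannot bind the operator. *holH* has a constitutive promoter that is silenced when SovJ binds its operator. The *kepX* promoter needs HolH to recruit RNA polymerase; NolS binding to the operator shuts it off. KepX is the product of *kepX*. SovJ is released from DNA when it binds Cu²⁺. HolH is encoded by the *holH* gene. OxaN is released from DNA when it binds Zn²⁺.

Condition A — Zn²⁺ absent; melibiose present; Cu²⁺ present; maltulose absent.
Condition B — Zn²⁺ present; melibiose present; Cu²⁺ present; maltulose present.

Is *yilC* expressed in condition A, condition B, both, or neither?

Condition A:
Zn²⁺ is absent, so OxaN is active.
Melibiose is present, so FubW is inactive.
Cu²⁺ is present, so SovJ is inactive.
With no repressor bound, *holH* is transcribed.
So HolH is produced and active.
Maltulose is absent, so NolS is active.
With repressor NolS bound, *kepX* is not transcribed.
So KepX is not produced.
With repressor OxaN bound, *yilC* is not transcribed.
→ *yilC* is OFF in A.
Condition B:
Zn²⁺ is present, so OxaN is inactive.
Melibiose is present, so FubW is inactive.
Cu²⁺ is present, so SovJ is inactive.
With no repressor bound, *holH* is transcribed.
So HolH is produced and active.
Maltulose is present, so NolS is inactive.
No repressor is bound and HolH is active, so *kepX* is transcribed.
So KepX is produced and active.
No repressor is bound and KepX is active, so *yilC* is transcribed.
→ *yilC* is ON in B.

B only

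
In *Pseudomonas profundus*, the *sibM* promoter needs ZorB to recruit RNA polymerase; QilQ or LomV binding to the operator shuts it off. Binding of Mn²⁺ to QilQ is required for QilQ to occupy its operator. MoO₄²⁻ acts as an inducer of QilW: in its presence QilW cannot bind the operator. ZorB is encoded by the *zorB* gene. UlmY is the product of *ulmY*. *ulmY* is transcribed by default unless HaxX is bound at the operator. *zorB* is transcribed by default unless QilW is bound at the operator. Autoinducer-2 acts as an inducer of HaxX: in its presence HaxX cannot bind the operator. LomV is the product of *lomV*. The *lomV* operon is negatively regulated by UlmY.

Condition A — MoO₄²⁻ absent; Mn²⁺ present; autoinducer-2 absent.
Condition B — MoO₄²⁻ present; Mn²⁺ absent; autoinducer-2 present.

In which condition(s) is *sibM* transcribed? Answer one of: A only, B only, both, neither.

B only

Condition A:
MoO₄²⁻ is absent, so QilW is active.
With repressor QilW bound, *zorB* is not transcribed.
So ZorB is not produced.
Mn²⁺ is present, so QilQ is active.
Autoinducer-2 is absent, so HaxX is active.
With repressor HaxX bound, *ulmY* is not transcribed.
So UlmY is not produced.
With no repressor bound, *lomV* is transcribed.
So LomV is produced and active.
With repressor QilQ bound, *sibM* is not transcribed.
→ *sibM* is OFF in A.
Condition B:
MoO₄²⁻ is present, so QilW is inactive.
With no repressor bound, *zorB* is transcribed.
So ZorB is produced and active.
Mn²⁺ is absent, so QilQ is inactive.
Autoinducer-2 is present, so HaxX is inactive.
With no repressor bound, *ulmY* is transcribed.
So UlmY is produced and active.
With repressor UlmY bound, *lomV* is not transcribed.
So LomV is not produced.
No repressor is bound and ZorB is active, so *sibM* is transcribed.
→ *sibM* is ON in B.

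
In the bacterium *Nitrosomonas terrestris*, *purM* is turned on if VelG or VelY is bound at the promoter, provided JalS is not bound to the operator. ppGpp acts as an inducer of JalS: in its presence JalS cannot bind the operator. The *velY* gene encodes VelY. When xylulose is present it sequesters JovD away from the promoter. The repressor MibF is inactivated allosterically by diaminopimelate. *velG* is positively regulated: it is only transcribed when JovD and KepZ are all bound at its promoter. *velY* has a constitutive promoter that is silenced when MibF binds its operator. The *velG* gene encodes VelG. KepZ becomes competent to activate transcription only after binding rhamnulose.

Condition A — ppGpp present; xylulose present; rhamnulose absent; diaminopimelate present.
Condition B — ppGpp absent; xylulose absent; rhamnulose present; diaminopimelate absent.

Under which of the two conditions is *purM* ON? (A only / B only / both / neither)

Condition A:
ppGpp is present, so JalS is inactive.
Xylulose is present, so JovD is inactive.
Rhamnulose is absent, so KepZ is inactive.
Required activator JovD is absent, so *velG* is not transcribed.
So VelG is not produced.
Diaminopimelate is present, so MibF is inactive.
With no repressor bound, *velY* is transcribed.
So VelY is produced and active.
Activator VelY is present, so *purM* is transcribed.
→ *purM* is ON in A.
Condition B:
ppGpp is absent, so JalS is active.
Xylulose is absent, so JovD is active.
Rhamnulose is present, so KepZ is active.
No repressor is bound and JovD and KepZ are active, so *velG* is transcribed.
So VelG is produced and active.
Diaminopimelate is absent, so MibF is active.
With repressor MibF bound, *velY* is not transcribed.
So VelY is not produced.
With repressor JalS bound, *purM* is not transcribed.
→ *purM* is OFF in B.

A only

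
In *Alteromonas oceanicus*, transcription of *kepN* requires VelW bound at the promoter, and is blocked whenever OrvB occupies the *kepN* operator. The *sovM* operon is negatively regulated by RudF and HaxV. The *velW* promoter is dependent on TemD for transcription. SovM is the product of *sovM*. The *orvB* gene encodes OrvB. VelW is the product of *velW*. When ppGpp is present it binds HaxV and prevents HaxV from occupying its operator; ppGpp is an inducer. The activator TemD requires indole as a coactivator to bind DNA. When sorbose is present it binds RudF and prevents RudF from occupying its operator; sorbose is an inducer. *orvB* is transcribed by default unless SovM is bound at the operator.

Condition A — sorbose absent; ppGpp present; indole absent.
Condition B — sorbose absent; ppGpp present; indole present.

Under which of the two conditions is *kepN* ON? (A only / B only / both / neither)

Condition A:
Sorbose is absent, so RudF is active.
ppGpp is present, so HaxV is inactive.
With repressor RudF bound, *sovM* is not transcribed.
So SovM is not produced.
With no repressor bound, *orvB* is transcribed.
So OrvB is produced and active.
Indole is absent, so TemD is inactive.
Required activator TemD is absent, so *velW* is not transcribed.
So VelW is not produced.
With repressor OrvB bound, *kepN* is not transcribed.
→ *kepN* is OFF in A.
Condition B:
Sorbose is absent, so RudF is active.
ppGpp is present, so HaxV is inactive.
With repressor RudF bound, *sovM* is not transcribed.
So SovM is not produced.
With no repressor bound, *orvB* is transcribed.
So OrvB is produced and active.
Indole is present, so TemD is active.
No repressor is bound and TemD is active, so *velW* is transcribed.
So VelW is produced and active.
With repressor OrvB bound, *kepN* is not transcribed.
→ *kepN* is OFF in B.

neither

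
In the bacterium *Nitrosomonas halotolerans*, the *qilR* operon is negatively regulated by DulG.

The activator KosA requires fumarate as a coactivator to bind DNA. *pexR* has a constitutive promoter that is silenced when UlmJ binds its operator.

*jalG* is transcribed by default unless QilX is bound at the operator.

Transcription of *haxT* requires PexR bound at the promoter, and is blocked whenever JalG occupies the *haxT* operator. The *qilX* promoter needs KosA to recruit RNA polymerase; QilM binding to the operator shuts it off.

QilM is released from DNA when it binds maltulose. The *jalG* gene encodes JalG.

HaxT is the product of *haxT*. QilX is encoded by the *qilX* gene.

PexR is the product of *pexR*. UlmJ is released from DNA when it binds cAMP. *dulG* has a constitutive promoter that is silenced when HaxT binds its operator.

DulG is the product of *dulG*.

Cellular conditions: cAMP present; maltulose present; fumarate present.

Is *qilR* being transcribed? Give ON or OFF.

ON

Maltulose is present, so QilM is inactive.
Fumarate is present, so KosA is active.
No repressor is bound and KosA is active, so *qilX* is transcribed.
So QilX is produced and active.
With repressor QilX bound, *jalG* is not transcribed.
So JalG is not produced.
cAMP is present, so UlmJ is inactive.
With no repressor bound, *pexR* is transcribed.
So PexR is produced and active.
No repressor is bound and PexR is active, so *haxT* is transcribed.
So HaxT is produced and active.
With repressor HaxT bound, *dulG* is not transcribed.
So DulG is not produced.
With no repressor bound, *qilR* is transcribed.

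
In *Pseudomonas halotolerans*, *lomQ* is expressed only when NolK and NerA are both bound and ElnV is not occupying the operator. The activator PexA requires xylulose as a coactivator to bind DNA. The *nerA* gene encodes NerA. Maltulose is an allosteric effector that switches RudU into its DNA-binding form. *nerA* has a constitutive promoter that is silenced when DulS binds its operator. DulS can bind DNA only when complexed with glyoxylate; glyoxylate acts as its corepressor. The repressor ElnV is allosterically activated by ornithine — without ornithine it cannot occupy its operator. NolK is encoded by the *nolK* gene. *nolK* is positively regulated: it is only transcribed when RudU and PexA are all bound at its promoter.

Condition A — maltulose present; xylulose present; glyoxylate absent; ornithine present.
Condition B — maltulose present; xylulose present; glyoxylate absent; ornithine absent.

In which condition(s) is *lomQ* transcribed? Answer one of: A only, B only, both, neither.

B only

Condition A:
Maltulose is present, so RudU is active.
Xylulose is present, so PexA is active.
No repressor is bound and RudU and PexA are active, so *nolK* is transcribed.
So NolK is produced and active.
Glyoxylate is absent, so DulS is inactive.
With no repressor bound, *nerA* is transcribed.
So NerA is produced and active.
Ornithine is present, so ElnV is active.
With repressor ElnV bound, *lomQ* is not transcribed.
→ *lomQ* is OFF in A.
Condition B:
Maltulose is present, so RudU is active.
Xylulose is present, so PexA is active.
No repressor is bound and RudU and PexA are active, so *nolK* is transcribed.
So NolK is produced and active.
Glyoxylate is absent, so DulS is inactive.
With no repressor bound, *nerA* is transcribed.
So NerA is produced and active.
Ornithine is absent, so ElnV is inactive.
No repressor is bound and NolK and NerA are active, so *lomQ* is transcribed.
→ *lomQ* is ON in B.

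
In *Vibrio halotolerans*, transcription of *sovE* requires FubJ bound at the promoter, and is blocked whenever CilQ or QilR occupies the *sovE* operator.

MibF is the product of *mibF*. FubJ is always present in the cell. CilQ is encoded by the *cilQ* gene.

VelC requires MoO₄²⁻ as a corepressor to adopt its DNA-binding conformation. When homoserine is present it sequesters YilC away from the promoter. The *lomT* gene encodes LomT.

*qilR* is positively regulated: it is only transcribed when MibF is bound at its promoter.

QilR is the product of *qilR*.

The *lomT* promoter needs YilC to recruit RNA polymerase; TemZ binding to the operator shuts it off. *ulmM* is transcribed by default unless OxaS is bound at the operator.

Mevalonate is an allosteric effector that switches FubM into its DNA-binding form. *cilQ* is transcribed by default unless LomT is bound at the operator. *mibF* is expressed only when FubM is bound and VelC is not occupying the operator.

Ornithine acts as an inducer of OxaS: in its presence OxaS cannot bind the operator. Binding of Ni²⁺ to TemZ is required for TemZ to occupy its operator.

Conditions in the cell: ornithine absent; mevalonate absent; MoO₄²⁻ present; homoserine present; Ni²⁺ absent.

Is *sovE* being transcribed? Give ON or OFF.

OFF

Ni²⁺ is absent, so TemZ is inactive.
Homoserine is present, so YilC is inactive.
Required activator YilC is absent, so *lomT* is not transcribed.
So LomT is not produced.
With no repressor bound, *cilQ* is transcribed.
So CilQ is produced and active.
Mevalonate is absent, so FubM is inactive.
MoO₄²⁻ is present, so VelC is active.
With repressor VelC bound, *mibF* is not transcribed.
So MibF is not produced.
Required activator MibF is absent, so *qilR* is not transcribed.
So QilR is not produced.
FubJ is produced constitutively and is active.
With repressor CilQ bound, *sovE* is not transcribed.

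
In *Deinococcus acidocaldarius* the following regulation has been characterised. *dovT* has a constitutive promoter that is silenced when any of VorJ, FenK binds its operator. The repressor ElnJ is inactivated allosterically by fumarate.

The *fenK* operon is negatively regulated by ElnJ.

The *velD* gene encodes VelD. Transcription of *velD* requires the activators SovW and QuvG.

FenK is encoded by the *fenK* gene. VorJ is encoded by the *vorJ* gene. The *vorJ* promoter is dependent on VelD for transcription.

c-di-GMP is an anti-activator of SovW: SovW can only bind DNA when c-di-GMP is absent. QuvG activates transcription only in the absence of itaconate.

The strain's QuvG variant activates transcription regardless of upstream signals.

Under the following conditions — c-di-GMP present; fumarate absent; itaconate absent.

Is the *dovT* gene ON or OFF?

c-di-GMP is present, so SovW is inactive.
QuvG is constitutively active in this strain.
Required activator SovW is absent, so *velD* is not transcribed.
So VelD is not produced.
Required activator VelD is absent, so *vorJ* is not transcribed.
So VorJ is not produced.
Fumarate is absent, so ElnJ is active.
With repressor ElnJ bound, *fenK* is not transcribed.
So FenK is not produced.
With no repressor bound, *dovT* is transcribed.

ON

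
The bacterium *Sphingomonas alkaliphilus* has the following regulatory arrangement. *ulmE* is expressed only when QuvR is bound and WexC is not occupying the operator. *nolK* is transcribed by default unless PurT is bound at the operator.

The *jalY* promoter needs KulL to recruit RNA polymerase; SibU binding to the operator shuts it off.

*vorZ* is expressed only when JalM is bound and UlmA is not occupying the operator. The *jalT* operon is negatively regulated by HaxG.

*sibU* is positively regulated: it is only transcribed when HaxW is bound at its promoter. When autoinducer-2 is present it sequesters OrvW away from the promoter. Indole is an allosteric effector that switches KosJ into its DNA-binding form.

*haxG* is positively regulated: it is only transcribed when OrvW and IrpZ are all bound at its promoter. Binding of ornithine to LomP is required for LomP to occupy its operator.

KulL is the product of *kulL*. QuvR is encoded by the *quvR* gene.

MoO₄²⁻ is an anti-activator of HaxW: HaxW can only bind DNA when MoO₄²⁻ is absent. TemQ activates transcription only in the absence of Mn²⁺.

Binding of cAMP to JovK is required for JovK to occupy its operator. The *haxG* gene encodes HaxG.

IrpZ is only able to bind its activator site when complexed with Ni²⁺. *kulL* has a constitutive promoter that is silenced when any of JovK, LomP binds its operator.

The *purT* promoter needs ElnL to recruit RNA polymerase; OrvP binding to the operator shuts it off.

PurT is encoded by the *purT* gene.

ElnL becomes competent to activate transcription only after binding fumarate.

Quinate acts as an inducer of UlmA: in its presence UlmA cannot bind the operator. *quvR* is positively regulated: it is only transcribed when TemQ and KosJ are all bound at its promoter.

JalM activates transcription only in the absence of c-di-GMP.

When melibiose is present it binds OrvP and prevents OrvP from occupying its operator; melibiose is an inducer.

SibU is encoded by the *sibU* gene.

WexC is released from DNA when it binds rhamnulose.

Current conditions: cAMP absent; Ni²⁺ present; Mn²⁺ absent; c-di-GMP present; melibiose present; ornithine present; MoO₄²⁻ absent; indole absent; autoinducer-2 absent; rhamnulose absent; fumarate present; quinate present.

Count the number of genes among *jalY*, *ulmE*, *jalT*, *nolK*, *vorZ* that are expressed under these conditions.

0

MoO₄²⁻ is absent, so HaxW is active.
No repressor is bound and HaxW is active, so *sibU* is transcribed.
So SibU is produced and active.
cAMP is absent, so JovK is inactive.
Ornithine is present, so LomP is active.
With repressor LomP bound, *kulL* is not transcribed.
So KulL is not produced.
With repressor SibU bound, *jalY* is not transcribed.
→ *jalY* is OFF.
Mn²⁺ is absent, so TemQ is active.
Indole is absent, so KosJ is inactive.
Required activator KosJ is absent, so *quvR* is not transcribed.
So QuvR is not produced.
Rhamnulose is absent, so WexC is active.
With repressor WexC bound, *ulmE* is not transcribed.
→ *ulmE* is OFF.
Autoinducer-2 is absent, so OrvW is active.
Ni²⁺ is present, so IrpZ is active.
No repressor is bound and OrvW and IrpZ are active, so *haxG* is transcribed.
So HaxG is produced and active.
With repressor HaxG bound, *jalT* is not transcribed.
→ *jalT* is OFF.
Fumarate is present, so ElnL is active.
Melibiose is present, so OrvP is inactive.
No repressor is bound and ElnL is active, so *purT* is transcribed.
So PurT is produced and active.
With repressor PurT bound, *nolK* is not transcribed.
→ *nolK* is OFF.
c-di-GMP is present, so JalM is inactive.
Quinate is present, so UlmA is inactive.
Required activator JalM is absent, so *vorZ* is not transcribed.
→ *vorZ* is OFF.
0 of the 5 genes are transcribed.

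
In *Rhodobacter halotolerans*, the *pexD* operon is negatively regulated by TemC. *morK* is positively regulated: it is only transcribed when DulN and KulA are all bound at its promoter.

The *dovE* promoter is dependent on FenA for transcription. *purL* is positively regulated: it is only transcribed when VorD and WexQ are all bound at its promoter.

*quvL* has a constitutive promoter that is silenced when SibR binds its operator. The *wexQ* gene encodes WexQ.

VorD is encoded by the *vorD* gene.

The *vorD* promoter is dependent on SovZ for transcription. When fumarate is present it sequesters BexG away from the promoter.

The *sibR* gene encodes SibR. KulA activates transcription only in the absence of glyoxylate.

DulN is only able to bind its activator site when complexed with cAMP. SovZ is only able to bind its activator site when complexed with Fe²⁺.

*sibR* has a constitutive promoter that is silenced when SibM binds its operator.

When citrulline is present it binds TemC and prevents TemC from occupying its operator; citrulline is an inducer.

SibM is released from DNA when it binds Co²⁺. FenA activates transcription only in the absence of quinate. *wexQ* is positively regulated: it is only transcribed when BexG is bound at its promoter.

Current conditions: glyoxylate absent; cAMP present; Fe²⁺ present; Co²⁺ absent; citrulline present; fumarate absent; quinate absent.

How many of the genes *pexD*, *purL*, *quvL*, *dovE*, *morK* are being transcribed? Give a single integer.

5

Citrulline is present, so TemC is inactive.
With no repressor bound, *pexD* is transcribed.
→ *pexD* is ON.
Fe²⁺ is present, so SovZ is active.
No repressor is bound and SovZ is active, so *vorD* is transcribed.
So VorD is produced and active.
Fumarate is absent, so BexG is active.
No repressor is bound and BexG is active, so *wexQ* is transcribed.
So WexQ is produced and active.
No repressor is bound and VorD and WexQ are active, so *purL* is transcribed.
→ *purL* is ON.
Co²⁺ is absent, so SibM is active.
With repressor SibM bound, *sibR* is not transcribed.
So SibR is not produced.
With no repressor bound, *quvL* is transcribed.
→ *quvL* is ON.
Quinate is absent, so FenA is active.
No repressor is bound and FenA is active, so *dovE* is transcribed.
→ *dovE* is ON.
cAMP is present, so DulN is active.
Glyoxylate is absent, so KulA is active.
No repressor is bound and DulN and KulA are active, so *morK* is transcribed.
→ *morK* is ON.
5 of the 5 genes are transcribed.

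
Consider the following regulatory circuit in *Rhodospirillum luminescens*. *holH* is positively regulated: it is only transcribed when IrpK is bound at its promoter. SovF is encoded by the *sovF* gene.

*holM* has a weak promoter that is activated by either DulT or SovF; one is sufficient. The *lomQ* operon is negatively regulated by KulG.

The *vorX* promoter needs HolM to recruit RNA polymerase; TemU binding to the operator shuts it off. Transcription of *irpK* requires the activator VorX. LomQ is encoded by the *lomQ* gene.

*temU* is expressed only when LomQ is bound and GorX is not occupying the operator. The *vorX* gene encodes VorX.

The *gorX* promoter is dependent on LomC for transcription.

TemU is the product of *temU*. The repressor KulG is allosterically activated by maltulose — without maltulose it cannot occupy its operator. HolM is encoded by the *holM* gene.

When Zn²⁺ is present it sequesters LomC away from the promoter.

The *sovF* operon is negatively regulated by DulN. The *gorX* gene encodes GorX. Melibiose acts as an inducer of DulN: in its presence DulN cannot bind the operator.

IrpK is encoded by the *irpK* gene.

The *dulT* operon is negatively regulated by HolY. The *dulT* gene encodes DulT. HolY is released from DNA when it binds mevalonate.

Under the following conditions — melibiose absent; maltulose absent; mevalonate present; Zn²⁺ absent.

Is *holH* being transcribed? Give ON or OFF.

Maltulose is absent, so KulG is inactive.
With no repressor bound, *lomQ* is transcribed.
So LomQ is produced and active.
Zn²⁺ is absent, so LomC is active.
No repressor is bound and LomC is active, so *gorX* is transcribed.
So GorX is produced and active.
With repressor GorX bound, *temU* is not transcribed.
So TemU is not produced.
Mevalonate is present, so HolY is inactive.
With no repressor bound, *dulT* is transcribed.
So DulT is produced and active.
Melibiose is absent, so DulN is active.
With repressor DulN bound, *sovF* is not transcribed.
So SovF is not produced.
Activator DulT is present, so *holM* is transcribed.
So HolM is produced and active.
No repressor is bound and HolM is active, so *vorX* is transcribed.
So VorX is produced and active.
No repressor is bound and VorX is active, so *irpK* is transcribed.
So IrpK is produced and active.
No repressor is bound and IrpK is active, so *holH* is transcribed.

ON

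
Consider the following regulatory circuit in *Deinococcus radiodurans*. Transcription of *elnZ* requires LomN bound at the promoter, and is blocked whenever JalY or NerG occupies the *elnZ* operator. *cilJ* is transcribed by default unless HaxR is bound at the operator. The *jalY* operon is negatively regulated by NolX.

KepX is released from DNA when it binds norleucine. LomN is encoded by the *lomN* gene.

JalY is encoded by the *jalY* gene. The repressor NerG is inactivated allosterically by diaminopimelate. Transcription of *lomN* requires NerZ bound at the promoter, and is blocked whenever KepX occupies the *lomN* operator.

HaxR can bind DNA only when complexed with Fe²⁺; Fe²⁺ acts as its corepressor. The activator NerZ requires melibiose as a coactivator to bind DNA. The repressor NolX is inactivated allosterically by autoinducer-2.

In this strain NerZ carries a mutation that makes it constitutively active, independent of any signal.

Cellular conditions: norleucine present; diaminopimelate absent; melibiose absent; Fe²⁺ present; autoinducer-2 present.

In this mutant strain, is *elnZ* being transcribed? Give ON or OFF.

Autoinducer-2 is present, so NolX is inactive.
With no repressor bound, *jalY* is transcribed.
So JalY is produced and active.
Norleucine is present, so KepX is inactive.
NerZ is constitutively active in this strain.
No repressor is bound and NerZ is active, so *lomN* is transcribed.
So LomN is produced and active.
Diaminopimelate is absent, so NerG is active.
With repressor JalY bound, *elnZ* is not transcribed.

OFF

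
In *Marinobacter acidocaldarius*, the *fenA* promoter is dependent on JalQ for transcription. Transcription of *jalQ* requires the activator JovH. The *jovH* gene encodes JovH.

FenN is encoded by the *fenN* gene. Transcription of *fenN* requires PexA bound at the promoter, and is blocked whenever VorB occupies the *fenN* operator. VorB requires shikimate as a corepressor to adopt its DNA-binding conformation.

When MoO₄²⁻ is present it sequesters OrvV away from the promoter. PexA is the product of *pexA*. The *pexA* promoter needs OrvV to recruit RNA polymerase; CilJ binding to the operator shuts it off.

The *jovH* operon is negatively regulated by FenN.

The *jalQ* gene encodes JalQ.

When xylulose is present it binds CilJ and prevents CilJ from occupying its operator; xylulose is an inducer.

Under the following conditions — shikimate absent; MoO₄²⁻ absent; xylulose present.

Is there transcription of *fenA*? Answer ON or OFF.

OFF

MoO₄²⁻ is absent, so OrvV is active.
Xylulose is present, so CilJ is inactive.
No repressor is bound and OrvV is active, so *pexA* is transcribed.
So PexA is produced and active.
Shikimate is absent, so VorB is inactive.
No repressor is bound and PexA is active, so *fenN* is transcribed.
So FenN is produced and active.
With repressor FenN bound, *jovH* is not transcribed.
So JovH is not produced.
Required activator JovH is absent, so *jalQ* is not transcribed.
So JalQ is not produced.
Required activator JalQ is absent, so *fenA* is not transcribed.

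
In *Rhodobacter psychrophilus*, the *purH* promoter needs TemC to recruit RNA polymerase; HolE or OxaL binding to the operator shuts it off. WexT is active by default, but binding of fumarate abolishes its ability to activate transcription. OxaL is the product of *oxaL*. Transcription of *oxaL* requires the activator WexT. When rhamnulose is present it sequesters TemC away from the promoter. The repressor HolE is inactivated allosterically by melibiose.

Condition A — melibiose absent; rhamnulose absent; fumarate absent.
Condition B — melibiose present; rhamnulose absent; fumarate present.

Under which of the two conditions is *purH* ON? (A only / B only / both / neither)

B only

Condition A:
Melibiose is absent, so HolE is active.
Rhamnulose is absent, so TemC is active.
Fumarate is absent, so WexT is active.
No repressor is bound and WexT is active, so *oxaL* is transcribed.
So OxaL is produced and active.
With repressor HolE bound, *purH* is not transcribed.
→ *purH* is OFF in A.
Condition B:
Melibiose is present, so HolE is inactive.
Rhamnulose is absent, so TemC is active.
Fumarate is present, so WexT is inactive.
Required activator WexT is absent, so *oxaL* is not transcribed.
So OxaL is not produced.
No repressor is bound and TemC is active, so *purH* is transcribed.
→ *purH* is ON in B.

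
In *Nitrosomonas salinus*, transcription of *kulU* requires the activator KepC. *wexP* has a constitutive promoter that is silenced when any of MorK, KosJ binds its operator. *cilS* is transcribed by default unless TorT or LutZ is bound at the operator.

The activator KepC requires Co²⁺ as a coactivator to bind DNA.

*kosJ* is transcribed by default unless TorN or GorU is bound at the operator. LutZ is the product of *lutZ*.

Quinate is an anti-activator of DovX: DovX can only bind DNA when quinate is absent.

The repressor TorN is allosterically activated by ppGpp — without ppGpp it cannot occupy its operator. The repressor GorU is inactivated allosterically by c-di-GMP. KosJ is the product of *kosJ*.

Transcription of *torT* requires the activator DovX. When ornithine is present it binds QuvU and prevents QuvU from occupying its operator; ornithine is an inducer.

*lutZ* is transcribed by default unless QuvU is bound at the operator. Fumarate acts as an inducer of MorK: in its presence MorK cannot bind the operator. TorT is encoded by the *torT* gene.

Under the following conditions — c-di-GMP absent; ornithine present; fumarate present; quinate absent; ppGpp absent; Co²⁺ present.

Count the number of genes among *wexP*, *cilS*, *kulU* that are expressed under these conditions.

Fumarate is present, so MorK is inactive.
ppGpp is absent, so TorN is inactive.
c-di-GMP is absent, so GorU is active.
With repressor GorU bound, *kosJ* is not transcribed.
So KosJ is not produced.
With no repressor bound, *wexP* is transcribed.
→ *wexP* is ON.
Quinate is absent, so DovX is active.
No repressor is bound and DovX is active, so *torT* is transcribed.
So TorT is produced and active.
Ornithine is present, so QuvU is inactive.
With no repressor bound, *lutZ* is transcribed.
So LutZ is produced and active.
With repressor TorT bound, *cilS* is not transcribed.
→ *cilS* is OFF.
Co²⁺ is present, so KepC is active.
No repressor is bound and KepC is active, so *kulU* is transcribed.
→ *kulU* is ON.
2 of the 3 genes are transcribed.

2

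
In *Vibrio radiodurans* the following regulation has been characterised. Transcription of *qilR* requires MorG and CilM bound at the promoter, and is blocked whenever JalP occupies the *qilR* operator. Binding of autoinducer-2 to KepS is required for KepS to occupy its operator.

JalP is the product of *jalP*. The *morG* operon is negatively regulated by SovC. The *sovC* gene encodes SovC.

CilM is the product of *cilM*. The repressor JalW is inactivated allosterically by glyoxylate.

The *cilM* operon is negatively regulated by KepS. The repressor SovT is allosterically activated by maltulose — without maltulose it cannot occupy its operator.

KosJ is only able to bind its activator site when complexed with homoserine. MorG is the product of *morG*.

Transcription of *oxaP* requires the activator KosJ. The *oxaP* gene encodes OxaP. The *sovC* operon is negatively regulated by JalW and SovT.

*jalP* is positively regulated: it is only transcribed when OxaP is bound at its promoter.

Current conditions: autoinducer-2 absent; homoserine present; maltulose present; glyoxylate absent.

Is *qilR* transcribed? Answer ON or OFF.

OFF

Homoserine is present, so KosJ is active.
No repressor is bound and KosJ is active, so *oxaP* is transcribed.
So OxaP is produced and active.
No repressor is bound and OxaP is active, so *jalP* is transcribed.
So JalP is produced and active.
Glyoxylate is absent, so JalW is active.
Maltulose is present, so SovT is active.
With repressor JalW bound, *sovC* is not transcribed.
So SovC is not produced.
With no repressor bound, *morG* is transcribed.
So MorG is produced and active.
Autoinducer-2 is absent, so KepS is inactive.
With no repressor bound, *cilM* is transcribed.
So CilM is produced and active.
With repressor JalP bound, *qilR* is not transcribed.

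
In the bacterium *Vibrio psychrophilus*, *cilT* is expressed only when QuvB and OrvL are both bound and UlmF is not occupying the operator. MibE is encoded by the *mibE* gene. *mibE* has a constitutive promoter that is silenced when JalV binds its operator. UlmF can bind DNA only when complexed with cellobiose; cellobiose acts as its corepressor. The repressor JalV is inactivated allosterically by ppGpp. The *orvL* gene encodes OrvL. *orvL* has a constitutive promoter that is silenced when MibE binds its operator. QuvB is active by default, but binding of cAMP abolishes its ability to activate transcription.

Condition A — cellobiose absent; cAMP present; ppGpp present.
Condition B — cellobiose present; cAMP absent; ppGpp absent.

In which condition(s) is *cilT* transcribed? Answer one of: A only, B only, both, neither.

neither

Condition A:
Cellobiose is absent, so UlmF is inactive.
cAMP is present, so QuvB is inactive.
ppGpp is present, so JalV is inactive.
With no repressor bound, *mibE* is transcribed.
So MibE is produced and active.
With repressor MibE bound, *orvL* is not transcribed.
So OrvL is not produced.
Required activator QuvB is absent, so *cilT* is not transcribed.
→ *cilT* is OFF in A.
Condition B:
Cellobiose is present, so UlmF is active.
cAMP is absent, so QuvB is active.
ppGpp is absent, so JalV is active.
With repressor JalV bound, *mibE* is not transcribed.
So MibE is not produced.
With no repressor bound, *orvL* is transcribed.
So OrvL is produced and active.
With repressor UlmF bound, *cilT* is not transcribed.
→ *cilT* is OFF in B.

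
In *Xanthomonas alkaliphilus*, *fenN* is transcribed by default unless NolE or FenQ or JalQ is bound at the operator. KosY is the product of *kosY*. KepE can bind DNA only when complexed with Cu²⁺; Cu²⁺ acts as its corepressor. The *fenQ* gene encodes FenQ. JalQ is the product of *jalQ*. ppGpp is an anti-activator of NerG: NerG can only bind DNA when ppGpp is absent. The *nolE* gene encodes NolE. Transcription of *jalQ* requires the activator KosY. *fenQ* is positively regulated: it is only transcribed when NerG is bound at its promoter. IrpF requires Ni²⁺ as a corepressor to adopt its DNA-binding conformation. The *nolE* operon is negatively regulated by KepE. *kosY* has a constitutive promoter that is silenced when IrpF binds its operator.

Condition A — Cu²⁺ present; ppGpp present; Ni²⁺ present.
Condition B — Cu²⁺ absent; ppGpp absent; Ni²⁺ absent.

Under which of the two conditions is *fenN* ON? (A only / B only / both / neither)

Condition A:
Cu²⁺ is present, so KepE is active.
With repressor KepE bound, *nolE* is not transcribed.
So NolE is not produced.
ppGpp is present, so NerG is inactive.
Required activator NerG is absent, so *fenQ* is not transcribed.
So FenQ is not produced.
Ni²⁺ is present, so IrpF is active.
With repressor IrpF bound, *kosY* is not transcribed.
So KosY is not produced.
Required activator KosY is absent, so *jalQ* is not transcribed.
So JalQ is not produced.
With no repressor bound, *fenN* is transcribed.
→ *fenN* is ON in A.
Condition B:
Cu²⁺ is absent, so KepE is inactive.
With no repressor bound, *nolE* is transcribed.
So NolE is produced and active.
ppGpp is absent, so NerG is active.
No repressor is bound and NerG is active, so *fenQ* is transcribed.
So FenQ is produced and active.
Ni²⁺ is absent, so IrpF is inactive.
With no repressor bound, *kosY* is transcribed.
So KosY is produced and active.
No repressor is bound and KosY is active, so *jalQ* is transcribed.
So JalQ is produced and active.
With repressor NolE bound, *fenN* is not transcribed.
→ *fenN* is OFF in B.

A only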